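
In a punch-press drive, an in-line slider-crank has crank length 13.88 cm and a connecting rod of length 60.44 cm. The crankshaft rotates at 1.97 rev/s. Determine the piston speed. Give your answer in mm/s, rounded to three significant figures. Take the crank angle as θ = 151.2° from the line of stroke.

660

ω = 2π·1.97 = 12.38 rad/s
For an in-line slider-crank, x = r cosθ + √(L² − r² sin²θ), so v = −rω sinθ·[1 + r cosθ/√(L² − r² sin²θ)].
With r = 0.1388 m, L = 0.6044 m, θ = 151.2°: √(L² − r² sin²θ) = 0.60069 m.
v = −0.1388·12.38·0.48175·[1 + 0.1388·-0.87631/0.60069] = -0.66008 m/s.
|v| = 0.66008 m/s = 660.08 mm/s.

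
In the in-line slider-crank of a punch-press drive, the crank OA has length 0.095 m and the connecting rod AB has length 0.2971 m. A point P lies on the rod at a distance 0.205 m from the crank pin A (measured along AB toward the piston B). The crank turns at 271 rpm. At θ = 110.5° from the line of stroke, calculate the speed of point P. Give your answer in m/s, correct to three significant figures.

2.34

ω = 28.38 rad/s.  Crank-pin speed |V_A| = rω = 2.696 m/s, perpendicular to OA.
Rod angle: sinφ = −(r/L) sinθ ⇒ φ = -17.428°; ω_rod = −rω cosθ/√(L²−r²sin²θ) = +3.3308 rad/s.
V_P = V_A + ω_rod × AP, with AP = 0.205 m along the rod.
Components: V_Px = −rω sinθ − a·ω_rod·sinφ = -2.3208 m/s;  V_Py = rω cosθ + a·ω_rod·cosφ = -0.29269 m/s.
|V_P| = √(V_Px² + V_Py²) = 2.3392 m/s.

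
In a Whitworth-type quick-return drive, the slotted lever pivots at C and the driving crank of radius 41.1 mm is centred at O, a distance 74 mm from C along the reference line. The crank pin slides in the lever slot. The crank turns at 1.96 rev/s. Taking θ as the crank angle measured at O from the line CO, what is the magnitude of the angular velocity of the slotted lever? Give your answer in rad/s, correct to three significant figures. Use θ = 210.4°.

ω = 12.32 rad/s (from 1.96 rev/s).
Crank pin A relative to C: A = (d + r cosθ, r sinθ); lever angle φ = atan2(r sinθ, d + r cosθ).
Differentiating tanφ: φ̇ = rω(d cosθ + r)/(d² + r² + 2dr cosθ).
d² + r² + 2dr cosθ = |CA|² = 0.00191871 m²;  d cosθ + r = -0.022726 m.
|ω_lever| = |0.0411·12.32·-0.022726| / 0.00191871 = 5.995 rad/s.

6.00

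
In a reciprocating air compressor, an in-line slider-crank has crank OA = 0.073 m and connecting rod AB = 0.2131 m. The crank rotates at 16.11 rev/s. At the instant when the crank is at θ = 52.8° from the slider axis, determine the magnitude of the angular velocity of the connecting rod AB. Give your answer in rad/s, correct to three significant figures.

21.8

ω = 101.2 rad/s (converted from 16.11 rev/s).
The rod makes angle φ with the slider axis where L sinφ = r sinθ; differentiating, L cosφ·φ̇ = r ω cosθ.
L cosφ = √(L² − r² sin²θ) = 0.20501 m.
|ω_rod| = r ω |cosθ| / √(L² − r² sin²θ) = 0.073·101.2·0.60460/0.20501 = 21.791 rad/s.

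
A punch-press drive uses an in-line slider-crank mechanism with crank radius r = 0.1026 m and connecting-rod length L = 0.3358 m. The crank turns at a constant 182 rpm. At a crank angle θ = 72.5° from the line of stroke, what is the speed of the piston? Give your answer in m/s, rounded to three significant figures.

2.04

ω = 2π·182/60 = 19.06 rad/s
For an in-line slider-crank, x = r cosθ + √(L² − r² sin²θ), so v = −rω sinθ·[1 + r cosθ/√(L² − r² sin²θ)].
With r = 0.1026 m, L = 0.3358 m, θ = 72.5°: √(L² − r² sin²θ) = 0.32123 m.
v = −0.1026·19.06·0.95372·[1 + 0.1026·0.30071/0.32123] = -2.0441 m/s.
|v| = 2.0441 m/s.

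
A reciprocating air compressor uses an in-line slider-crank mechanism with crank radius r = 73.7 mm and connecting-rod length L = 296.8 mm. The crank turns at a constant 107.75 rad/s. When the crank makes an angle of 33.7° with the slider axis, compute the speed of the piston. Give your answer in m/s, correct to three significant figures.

5.33

ω = 107.8 rad/s
For an in-line slider-crank, x = r cosθ + √(L² − r² sin²θ), so v = −rω sinθ·[1 + r cosθ/√(L² − r² sin²θ)].
With r = 0.0737 m, L = 0.2968 m, θ = 33.7°: √(L² − r² sin²θ) = 0.29397 m.
v = −0.0737·107.8·0.55484·[1 + 0.0737·0.83195/0.29397] = -5.3251 m/s.
|v| = 5.3251 m/s.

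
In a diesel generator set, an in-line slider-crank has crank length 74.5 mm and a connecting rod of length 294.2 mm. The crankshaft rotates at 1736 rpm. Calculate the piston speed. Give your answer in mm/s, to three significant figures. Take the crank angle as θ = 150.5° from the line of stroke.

ω = 2π·1736/60 = 181.8 rad/s
For an in-line slider-crank, x = r cosθ + √(L² − r² sin²θ), so v = −rω sinθ·[1 + r cosθ/√(L² − r² sin²θ)].
With r = 0.0745 m, L = 0.2942 m, θ = 150.5°: √(L² − r² sin²θ) = 0.2919 m.
v = −0.0745·181.8·0.49242·[1 + 0.0745·-0.87036/0.2919] = -5.1877 m/s.
|v| = 5.1877 m/s = 5187.7 mm/s.

5190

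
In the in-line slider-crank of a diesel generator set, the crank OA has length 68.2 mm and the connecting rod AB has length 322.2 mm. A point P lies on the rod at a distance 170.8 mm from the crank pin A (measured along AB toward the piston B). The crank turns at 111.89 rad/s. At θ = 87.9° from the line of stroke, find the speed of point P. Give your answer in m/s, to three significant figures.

ω = 111.9 rad/s.  Crank-pin speed |V_A| = rω = 7.6309 m/s, perpendicular to OA.
Rod angle: sinφ = −(r/L) sinθ ⇒ φ = -12.212°; ω_rod = −rω cosθ/√(L²−r²sin²θ) = -0.88795 rad/s.
V_P = V_A + ω_rod × AP, with AP = 0.1708 m along the rod.
Components: V_Px = −rω sinθ − a·ω_rod·sinφ = -7.6579 m/s;  V_Py = rω cosθ + a·ω_rod·cosφ = +0.13139 m/s.
|V_P| = √(V_Px² + V_Py²) = 7.659 m/s.

7.66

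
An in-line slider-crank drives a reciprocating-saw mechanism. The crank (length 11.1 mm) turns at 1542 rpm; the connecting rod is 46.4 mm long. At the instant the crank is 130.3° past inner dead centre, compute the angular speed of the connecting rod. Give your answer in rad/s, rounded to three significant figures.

25.4

ω = 161.5 rad/s (converted from 1542 rpm).
The rod makes angle φ with the slider axis where L sinφ = r sinθ; differentiating, L cosφ·φ̇ = r ω cosθ.
L cosφ = √(L² − r² sin²θ) = 0.045621 m.
|ω_rod| = r ω |cosθ| / √(L² − r² sin²θ) = 0.0111·161.5·0.64679/0.045621 = 25.412 rad/s.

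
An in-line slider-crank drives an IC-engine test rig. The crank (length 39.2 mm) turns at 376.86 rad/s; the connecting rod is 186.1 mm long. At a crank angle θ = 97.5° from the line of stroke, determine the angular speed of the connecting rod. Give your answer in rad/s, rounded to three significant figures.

10.6

ω = 376.9 rad/s
The rod makes angle φ with the slider axis where L sinφ = r sinθ; differentiating, L cosφ·φ̇ = r ω cosθ.
L cosφ = √(L² − r² sin²θ) = 0.182 m.
|ω_rod| = r ω |cosθ| / √(L² − r² sin²θ) = 0.0392·376.9·0.13053/0.182 = 10.595 rad/s.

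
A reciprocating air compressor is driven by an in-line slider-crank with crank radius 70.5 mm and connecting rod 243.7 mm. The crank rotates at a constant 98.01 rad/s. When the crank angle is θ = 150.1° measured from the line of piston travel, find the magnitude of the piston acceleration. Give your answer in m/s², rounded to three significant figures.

484

ω = 98.01 rad/s
x(θ) = r cosθ + √(L² − r² sin²θ); with ω constant, a = ω²·d²x/dθ².
d²x/dθ² = −r cosθ − r²(cos2θ)/√u − r⁴ sin²2θ/(4u^{3/2}),  u = L² − r² sin²θ = 0.0581546 m².
Substituting r = 0.0705 m, L = 0.2437 m, θ = 150.1°: d²x/dθ² = +0.05042 m.
a = ω²·d²x/dθ² = (98.01)²·(+0.05042) = +484.33 m/s²;  |a| = 484.33 m/s².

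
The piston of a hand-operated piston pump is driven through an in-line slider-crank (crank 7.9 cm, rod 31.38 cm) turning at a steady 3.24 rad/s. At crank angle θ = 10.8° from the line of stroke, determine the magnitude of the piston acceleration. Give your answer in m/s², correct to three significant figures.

ω = 3.24 rad/s
x(θ) = r cosθ + √(L² − r² sin²θ); with ω constant, a = ω²·d²x/dθ².
d²x/dθ² = −r cosθ − r²(cos2θ)/√u − r⁴ sin²2θ/(4u^{3/2}),  u = L² − r² sin²θ = 0.0982513 m².
Substituting r = 0.079 m, L = 0.3138 m, θ = 10.8°: d²x/dθ² = -0.096156 m.
a = ω²·d²x/dθ² = (3.24)²·(-0.096156) = -1.0094 m/s²;  |a| = 1.0094 m/s².

1.01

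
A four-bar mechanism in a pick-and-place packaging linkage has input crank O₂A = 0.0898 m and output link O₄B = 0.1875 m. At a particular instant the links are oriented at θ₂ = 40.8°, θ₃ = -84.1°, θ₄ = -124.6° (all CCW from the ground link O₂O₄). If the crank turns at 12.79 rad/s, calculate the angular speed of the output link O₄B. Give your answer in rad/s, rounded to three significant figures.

ω₂ = 12.79 rad/s
Differentiating the loop-closure r₂e^{iθ₂}+r₃e^{iθ₃}=r₁+r₄e^{iθ₄} gives r₂ω₂e^{iθ₂}+r₃ω₃e^{iθ₃}=r₄ω₄e^{iθ₄}.
Eliminating the other unknown: ω₄ = r₂ω₂ sin(θ₂−θ₃) / [r₄ sin(θ₄−θ₃)].
Numerator sine = +0.82015; denominator sine = -0.64945.
Result = 0.0898·12.79·(+0.82015) / (0.1875·(-0.64945)) = -7.7356 rad/s; magnitude 7.7356 rad/s.

7.74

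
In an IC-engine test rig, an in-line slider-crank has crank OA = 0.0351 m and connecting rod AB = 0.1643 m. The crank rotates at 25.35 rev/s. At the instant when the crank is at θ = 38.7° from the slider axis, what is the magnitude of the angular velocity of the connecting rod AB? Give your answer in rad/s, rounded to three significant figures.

26.8

ω = 159.3 rad/s (converted from 25.35 rev/s).
The rod makes angle φ with the slider axis where L sinφ = r sinθ; differentiating, L cosφ·φ̇ = r ω cosθ.
L cosφ = √(L² − r² sin²θ) = 0.16283 m.
|ω_rod| = r ω |cosθ| / √(L² − r² sin²θ) = 0.0351·159.3·0.78043/0.16283 = 26.796 rad/s.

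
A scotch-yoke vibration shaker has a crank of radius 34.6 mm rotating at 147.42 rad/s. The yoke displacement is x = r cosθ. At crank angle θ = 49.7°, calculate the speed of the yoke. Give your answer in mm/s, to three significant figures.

ω = 147.4 rad/s
x = r cosθ ⇒ ẋ = −rω sinθ.
|v| = rω|sinθ| = 0.0346·147.4·|sin 49.7°| = 3.8902 m/s = 3890.2 mm/s.

3890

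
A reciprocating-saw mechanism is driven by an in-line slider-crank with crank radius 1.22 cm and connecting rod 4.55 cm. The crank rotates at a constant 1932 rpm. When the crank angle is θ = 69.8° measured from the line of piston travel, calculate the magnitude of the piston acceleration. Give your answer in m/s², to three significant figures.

ω = 2π·1932/60 = 202.3 rad/s
x(θ) = r cosθ + √(L² − r² sin²θ); with ω constant, a = ω²·d²x/dθ².
d²x/dθ² = −r cosθ − r²(cos2θ)/√u − r⁴ sin²2θ/(4u^{3/2}),  u = L² − r² sin²θ = 0.00193916 m².
Substituting r = 0.0122 m, L = 0.0455 m, θ = 69.8°: d²x/dθ² = -0.0016659 m.
a = ω²·d²x/dθ² = (202.3)²·(-0.0016659) = -68.19 m/s²;  |a| = 68.19 m/s².

68.2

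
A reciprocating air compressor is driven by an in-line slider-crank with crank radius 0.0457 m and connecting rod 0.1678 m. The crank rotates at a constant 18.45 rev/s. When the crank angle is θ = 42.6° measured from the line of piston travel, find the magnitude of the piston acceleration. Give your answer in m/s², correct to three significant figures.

470

ω = 2π·18.4 = 115.9 rad/s
x(θ) = r cosθ + √(L² − r² sin²θ); with ω constant, a = ω²·d²x/dθ².
d²x/dθ² = −r cosθ − r²(cos2θ)/√u − r⁴ sin²2θ/(4u^{3/2}),  u = L² − r² sin²θ = 0.0272 m².
Substituting r = 0.0457 m, L = 0.1678 m, θ = 42.6°: d²x/dθ² = -0.034941 m.
a = ω²·d²x/dθ² = (115.9)²·(-0.034941) = -469.55 m/s²;  |a| = 469.55 m/s².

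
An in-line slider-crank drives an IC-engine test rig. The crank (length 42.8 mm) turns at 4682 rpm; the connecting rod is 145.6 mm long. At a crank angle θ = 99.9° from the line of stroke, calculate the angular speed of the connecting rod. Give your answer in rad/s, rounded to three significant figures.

ω = 490.3 rad/s (converted from 4682 rpm).
The rod makes angle φ with the slider axis where L sinφ = r sinθ; differentiating, L cosφ·φ̇ = r ω cosθ.
L cosφ = √(L² − r² sin²θ) = 0.13936 m.
|ω_rod| = r ω |cosθ| / √(L² − r² sin²θ) = 0.0428·490.3·0.17193/0.13936 = 25.889 rad/s.

25.9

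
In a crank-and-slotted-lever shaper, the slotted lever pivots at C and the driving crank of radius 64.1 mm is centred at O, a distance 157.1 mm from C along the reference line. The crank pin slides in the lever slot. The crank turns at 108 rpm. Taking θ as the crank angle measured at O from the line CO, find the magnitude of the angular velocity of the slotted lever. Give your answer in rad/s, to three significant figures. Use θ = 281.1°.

ω = 11.31 rad/s (from 108 rpm).
Crank pin A relative to C: A = (d + r cosθ, r sinθ); lever angle φ = atan2(r sinθ, d + r cosθ).
Differentiating tanφ: φ̇ = rω(d cosθ + r)/(d² + r² + 2dr cosθ).
d² + r² + 2dr cosθ = |CA|² = 0.0326667 m²;  d cosθ + r = +0.094345 m.
|ω_lever| = |0.0641·11.31·+0.094345| / 0.0326667 = 2.0938 rad/s.

2.09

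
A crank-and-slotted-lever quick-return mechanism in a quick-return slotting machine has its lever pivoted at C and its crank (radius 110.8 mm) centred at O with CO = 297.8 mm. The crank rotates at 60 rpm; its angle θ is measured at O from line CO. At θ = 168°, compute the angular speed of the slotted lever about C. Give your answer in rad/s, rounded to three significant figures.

ω = 6.283 rad/s (from 60 rpm).
Crank pin A relative to C: A = (d + r cosθ, r sinθ); lever angle φ = atan2(r sinθ, d + r cosθ).
Differentiating tanφ: φ̇ = rω(d cosθ + r)/(d² + r² + 2dr cosθ).
d² + r² + 2dr cosθ = |CA|² = 0.0364111 m²;  d cosθ + r = -0.18049 m.
|ω_lever| = |0.1108·6.283·-0.18049| / 0.0364111 = 3.451 rad/s.

3.45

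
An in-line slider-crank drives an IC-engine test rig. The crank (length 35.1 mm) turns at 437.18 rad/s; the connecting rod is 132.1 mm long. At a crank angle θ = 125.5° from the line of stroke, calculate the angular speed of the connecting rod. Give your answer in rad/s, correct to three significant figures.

69.1

ω = 437.2 rad/s
The rod makes angle φ with the slider axis where L sinφ = r sinθ; differentiating, L cosφ·φ̇ = r ω cosθ.
L cosφ = √(L² − r² sin²θ) = 0.12897 m.
|ω_rod| = r ω |cosθ| / √(L² − r² sin²θ) = 0.0351·437.2·0.58070/0.12897 = 69.092 rad/s.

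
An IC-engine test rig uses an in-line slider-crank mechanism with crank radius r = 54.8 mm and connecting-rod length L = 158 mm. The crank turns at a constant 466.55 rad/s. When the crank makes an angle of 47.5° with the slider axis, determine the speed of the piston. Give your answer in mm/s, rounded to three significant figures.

23400

ω = 466.6 rad/s
For an in-line slider-crank, x = r cosθ + √(L² − r² sin²θ), so v = −rω sinθ·[1 + r cosθ/√(L² − r² sin²θ)].
With r = 0.0548 m, L = 0.158 m, θ = 47.5°: √(L² − r² sin²θ) = 0.15275 m.
v = −0.0548·466.6·0.73728·[1 + 0.0548·0.67559/0.15275] = -23.419 m/s.
|v| = 23.419 m/s = 23419 mm/s.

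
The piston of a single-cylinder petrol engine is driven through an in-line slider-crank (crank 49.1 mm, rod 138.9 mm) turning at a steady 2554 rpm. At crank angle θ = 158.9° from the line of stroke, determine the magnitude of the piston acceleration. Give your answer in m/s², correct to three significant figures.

2330

ω = 2π·2554/60 = 267.5 rad/s
x(θ) = r cosθ + √(L² − r² sin²θ); with ω constant, a = ω²·d²x/dθ².
d²x/dθ² = −r cosθ − r²(cos2θ)/√u − r⁴ sin²2θ/(4u^{3/2}),  u = L² − r² sin²θ = 0.0189808 m².
Substituting r = 0.0491 m, L = 0.1389 m, θ = 158.9°: d²x/dθ² = +0.032594 m.
a = ω²·d²x/dθ² = (267.5)²·(+0.032594) = +2331.5 m/s²;  |a| = 2331.5 m/s².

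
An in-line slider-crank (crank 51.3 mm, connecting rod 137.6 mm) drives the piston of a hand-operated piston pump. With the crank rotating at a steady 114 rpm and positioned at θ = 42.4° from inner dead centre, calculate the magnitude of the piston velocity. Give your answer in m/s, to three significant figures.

0.530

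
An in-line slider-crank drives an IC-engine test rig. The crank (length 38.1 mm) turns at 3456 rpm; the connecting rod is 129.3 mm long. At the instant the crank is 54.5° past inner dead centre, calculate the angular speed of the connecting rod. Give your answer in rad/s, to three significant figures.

63.8

ω = 361.9 rad/s (converted from 3456 rpm).
The rod makes angle φ with the slider axis where L sinφ = r sinθ; differentiating, L cosφ·φ̇ = r ω cosθ.
L cosφ = √(L² − r² sin²θ) = 0.12552 m.
|ω_rod| = r ω |cosθ| / √(L² − r² sin²θ) = 0.0381·361.9·0.58070/0.12552 = 63.79 rad/s.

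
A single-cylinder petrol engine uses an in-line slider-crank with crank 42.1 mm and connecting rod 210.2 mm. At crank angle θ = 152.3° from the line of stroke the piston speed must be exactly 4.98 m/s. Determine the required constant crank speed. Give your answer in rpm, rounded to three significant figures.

2960

For an in-line slider-crank, |v_piston| = rω|sinθ|·[1 + r cosθ/√(L² − r² sin²θ)].
With r = 0.0421 m, L = 0.2102 m, θ = 152.3°: the bracketed kinematic factor |dx/dθ| = 0.016084 m.
ω = v/|dx/dθ| = 4.98/0.016084 = 309.62 rad/s.
N = 60ω/(2π) = 2956.6 rpm.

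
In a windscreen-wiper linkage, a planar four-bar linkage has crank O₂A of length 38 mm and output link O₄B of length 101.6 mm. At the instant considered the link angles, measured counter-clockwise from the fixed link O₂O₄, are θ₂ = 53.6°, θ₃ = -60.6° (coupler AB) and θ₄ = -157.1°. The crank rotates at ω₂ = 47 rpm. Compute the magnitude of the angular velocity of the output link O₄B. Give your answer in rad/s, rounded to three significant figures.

ω₂ = 4.922 rad/s (from 47 rpm).
Differentiating the loop-closure r₂e^{iθ₂}+r₃e^{iθ₃}=r₁+r₄e^{iθ₄} gives r₂ω₂e^{iθ₂}+r₃ω₃e^{iθ₃}=r₄ω₄e^{iθ₄}.
Eliminating the other unknown: ω₄ = r₂ω₂ sin(θ₂−θ₃) / [r₄ sin(θ₄−θ₃)].
Numerator sine = +0.91212; denominator sine = -0.99357.
Result = 0.038·4.922·(+0.91212) / (0.1016·(-0.99357)) = -1.6899 rad/s; magnitude 1.6899 rad/s.

1.69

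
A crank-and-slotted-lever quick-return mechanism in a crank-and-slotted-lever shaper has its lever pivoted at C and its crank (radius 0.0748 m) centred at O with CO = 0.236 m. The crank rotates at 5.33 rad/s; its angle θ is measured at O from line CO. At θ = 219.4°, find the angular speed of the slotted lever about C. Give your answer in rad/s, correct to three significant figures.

1.26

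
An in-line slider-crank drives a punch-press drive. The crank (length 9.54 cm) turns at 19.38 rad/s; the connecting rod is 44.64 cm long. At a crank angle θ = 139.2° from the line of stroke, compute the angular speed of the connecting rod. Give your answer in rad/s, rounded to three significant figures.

ω = 19.38 rad/s
The rod makes angle φ with the slider axis where L sinφ = r sinθ; differentiating, L cosφ·φ̇ = r ω cosθ.
L cosφ = √(L² − r² sin²θ) = 0.44203 m.
|ω_rod| = r ω |cosθ| / √(L² − r² sin²θ) = 0.0954·19.38·0.75700/0.44203 = 3.1663 rad/s.

3.17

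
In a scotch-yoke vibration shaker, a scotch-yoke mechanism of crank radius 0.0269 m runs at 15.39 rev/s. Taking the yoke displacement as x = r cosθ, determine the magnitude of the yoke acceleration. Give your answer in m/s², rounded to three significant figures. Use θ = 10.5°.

247

ω = 96.7 rad/s (from 15.39 rev/s).
x = r cosθ ⇒ ẍ = −rω² cosθ (ω constant).
|a| = rω²|cosθ| = 0.0269·(96.7)²·|cos 10.5°| = 247.32 m/s².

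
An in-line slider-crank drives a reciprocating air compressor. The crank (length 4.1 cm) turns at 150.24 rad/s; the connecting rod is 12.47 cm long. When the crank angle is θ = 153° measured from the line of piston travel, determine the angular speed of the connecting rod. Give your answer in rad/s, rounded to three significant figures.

ω = 150.2 rad/s
The rod makes angle φ with the slider axis where L sinφ = r sinθ; differentiating, L cosφ·φ̇ = r ω cosθ.
L cosφ = √(L² − r² sin²θ) = 0.1233 m.
|ω_rod| = r ω |cosθ| / √(L² − r² sin²θ) = 0.041·150.2·0.89101/0.1233 = 44.512 rad/s.

44.5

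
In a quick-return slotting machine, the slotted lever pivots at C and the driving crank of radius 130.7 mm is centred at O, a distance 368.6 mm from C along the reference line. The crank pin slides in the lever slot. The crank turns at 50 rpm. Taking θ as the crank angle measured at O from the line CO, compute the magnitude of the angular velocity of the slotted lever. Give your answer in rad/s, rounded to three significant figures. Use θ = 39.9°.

1.25

ω = 5.236 rad/s (from 50 rpm).
Crank pin A relative to C: A = (d + r cosθ, r sinθ); lever angle φ = atan2(r sinθ, d + r cosθ).
Differentiating tanφ: φ̇ = rω(d cosθ + r)/(d² + r² + 2dr cosθ).
d² + r² + 2dr cosθ = |CA|² = 0.226866 m²;  d cosθ + r = +0.41348 m.
|ω_lever| = |0.1307·5.236·+0.41348| / 0.226866 = 1.2473 rad/s.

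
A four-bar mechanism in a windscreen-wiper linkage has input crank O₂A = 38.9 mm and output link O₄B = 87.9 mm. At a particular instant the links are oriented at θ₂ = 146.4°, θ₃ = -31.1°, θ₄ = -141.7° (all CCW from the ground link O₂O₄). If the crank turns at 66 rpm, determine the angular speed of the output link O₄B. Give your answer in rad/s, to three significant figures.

0.143

ω₂ = 6.912 rad/s (from 66 rpm).
Differentiating the loop-closure r₂e^{iθ₂}+r₃e^{iθ₃}=r₁+r₄e^{iθ₄} gives r₂ω₂e^{iθ₂}+r₃ω₃e^{iθ₃}=r₄ω₄e^{iθ₄}.
Eliminating the other unknown: ω₄ = r₂ω₂ sin(θ₂−θ₃) / [r₄ sin(θ₄−θ₃)].
Numerator sine = +0.04362; denominator sine = -0.93606.
Result = 0.0389·6.912·(+0.04362) / (0.0879·(-0.93606)) = -0.14253 rad/s; magnitude 0.14253 rad/s.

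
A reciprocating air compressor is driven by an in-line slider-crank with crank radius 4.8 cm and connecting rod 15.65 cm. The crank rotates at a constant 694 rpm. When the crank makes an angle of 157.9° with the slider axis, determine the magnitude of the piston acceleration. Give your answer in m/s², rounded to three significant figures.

178

ω = 2π·694/60 = 72.68 rad/s
x(θ) = r cosθ + √(L² − r² sin²θ); with ω constant, a = ω²·d²x/dθ².
d²x/dθ² = −r cosθ − r²(cos2θ)/√u − r⁴ sin²2θ/(4u^{3/2}),  u = L² − r² sin²θ = 0.0241661 m².
Substituting r = 0.048 m, L = 0.1565 m, θ = 157.9°: d²x/dθ² = +0.033676 m.
a = ω²·d²x/dθ² = (72.68)²·(+0.033676) = +177.87 m/s²;  |a| = 177.87 m/s².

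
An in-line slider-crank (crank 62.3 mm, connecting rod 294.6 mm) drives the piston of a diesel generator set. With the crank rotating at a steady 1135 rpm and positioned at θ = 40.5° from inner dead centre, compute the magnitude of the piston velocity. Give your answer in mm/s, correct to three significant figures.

5590

ω = 2π·1135/60 = 118.9 rad/s
For an in-line slider-crank, x = r cosθ + √(L² − r² sin²θ), so v = −rω sinθ·[1 + r cosθ/√(L² − r² sin²θ)].
With r = 0.0623 m, L = 0.2946 m, θ = 40.5°: √(L² − r² sin²θ) = 0.29181 m.
v = −0.0623·118.9·0.64945·[1 + 0.0623·0.76041/0.29181] = -5.5897 m/s.
|v| = 5.5897 m/s = 5589.7 mm/s.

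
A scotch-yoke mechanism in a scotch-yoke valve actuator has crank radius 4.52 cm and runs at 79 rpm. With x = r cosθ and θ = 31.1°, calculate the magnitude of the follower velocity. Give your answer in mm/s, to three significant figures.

ω = 8.273 rad/s (from 79 rpm).
x = r cosθ ⇒ ẋ = −rω sinθ.
|v| = rω|sinθ| = 0.0452·8.273·|sin 31.1°| = 0.19315 m/s = 193.15 mm/s.

193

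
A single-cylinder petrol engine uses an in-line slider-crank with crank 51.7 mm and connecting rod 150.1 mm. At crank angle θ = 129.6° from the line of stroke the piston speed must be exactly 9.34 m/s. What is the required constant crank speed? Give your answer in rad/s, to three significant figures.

304

For an in-line slider-crank, |v_piston| = rω|sinθ|·[1 + r cosθ/√(L² − r² sin²θ)].
With r = 0.0517 m, L = 0.1501 m, θ = 129.6°: the bracketed kinematic factor |dx/dθ| = 0.030764 m.
ω = v/|dx/dθ| = 9.34/0.030764 = 303.6 rad/s.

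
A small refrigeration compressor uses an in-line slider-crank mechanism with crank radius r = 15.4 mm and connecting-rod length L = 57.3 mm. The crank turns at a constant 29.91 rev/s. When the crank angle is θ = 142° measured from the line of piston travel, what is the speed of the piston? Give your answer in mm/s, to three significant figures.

1400

ω = 2π·29.9 = 187.9 rad/s
For an in-line slider-crank, x = r cosθ + √(L² − r² sin²θ), so v = −rω sinθ·[1 + r cosθ/√(L² − r² sin²θ)].
With r = 0.0154 m, L = 0.0573 m, θ = 142°: √(L² − r² sin²θ) = 0.05651 m.
v = −0.0154·187.9·0.61566·[1 + 0.0154·-0.78801/0.05651] = -1.3992 m/s.
|v| = 1.3992 m/s = 1399.2 mm/s.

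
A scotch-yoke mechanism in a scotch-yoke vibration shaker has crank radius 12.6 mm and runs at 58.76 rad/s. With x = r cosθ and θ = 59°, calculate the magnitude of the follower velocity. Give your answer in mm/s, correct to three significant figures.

ω = 58.76 rad/s
x = r cosθ ⇒ ẋ = −rω sinθ.
|v| = rω|sinθ| = 0.0126·58.76·|sin 59°| = 0.63463 m/s = 634.63 mm/s.

635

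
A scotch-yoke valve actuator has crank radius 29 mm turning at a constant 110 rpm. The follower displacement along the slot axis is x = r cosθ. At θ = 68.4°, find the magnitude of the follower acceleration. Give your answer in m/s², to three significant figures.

ω = 11.52 rad/s (from 110 rpm).
x = r cosθ ⇒ ẍ = −rω² cosθ (ω constant).
|a| = rω²|cosθ| = 0.029·(11.52)²·|cos 68.4°| = 1.4166 m/s².

1.42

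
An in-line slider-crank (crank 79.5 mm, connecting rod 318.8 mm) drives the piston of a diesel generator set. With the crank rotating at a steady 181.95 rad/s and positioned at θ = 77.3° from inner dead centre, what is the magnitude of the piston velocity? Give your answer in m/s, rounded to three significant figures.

14.9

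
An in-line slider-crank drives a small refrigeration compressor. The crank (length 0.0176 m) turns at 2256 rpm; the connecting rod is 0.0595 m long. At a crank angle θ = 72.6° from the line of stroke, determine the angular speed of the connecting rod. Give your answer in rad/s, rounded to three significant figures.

21.8

ω = 236.2 rad/s (converted from 2256 rpm).
The rod makes angle φ with the slider axis where L sinφ = r sinθ; differentiating, L cosφ·φ̇ = r ω cosθ.
L cosφ = √(L² − r² sin²θ) = 0.057081 m.
|ω_rod| = r ω |cosθ| / √(L² − r² sin²θ) = 0.0176·236.2·0.29904/0.057081 = 21.783 rad/s.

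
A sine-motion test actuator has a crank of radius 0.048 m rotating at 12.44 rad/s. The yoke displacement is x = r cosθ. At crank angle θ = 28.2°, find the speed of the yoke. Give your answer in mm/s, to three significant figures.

ω = 12.44 rad/s
x = r cosθ ⇒ ẋ = −rω sinθ.
|v| = rω|sinθ| = 0.048·12.44·|sin 28.2°| = 0.28217 m/s = 282.17 mm/s.

282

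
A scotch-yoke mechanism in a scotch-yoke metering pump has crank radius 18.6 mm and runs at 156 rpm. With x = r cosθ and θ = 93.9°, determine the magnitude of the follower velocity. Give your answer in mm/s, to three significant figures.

303

ω = 16.34 rad/s (from 156 rpm).
x = r cosθ ⇒ ẋ = −rω sinθ.
|v| = rω|sinθ| = 0.0186·16.34·|sin 93.9°| = 0.30315 m/s = 303.15 mm/s.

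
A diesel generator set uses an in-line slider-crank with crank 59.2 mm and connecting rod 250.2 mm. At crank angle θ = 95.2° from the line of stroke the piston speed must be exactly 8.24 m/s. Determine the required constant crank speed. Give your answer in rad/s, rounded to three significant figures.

143

For an in-line slider-crank, |v_piston| = rω|sinθ|·[1 + r cosθ/√(L² − r² sin²θ)].
With r = 0.0592 m, L = 0.2502 m, θ = 95.2°: the bracketed kinematic factor |dx/dθ| = 0.057655 m.
ω = v/|dx/dθ| = 8.24/0.057655 = 142.92 rad/s.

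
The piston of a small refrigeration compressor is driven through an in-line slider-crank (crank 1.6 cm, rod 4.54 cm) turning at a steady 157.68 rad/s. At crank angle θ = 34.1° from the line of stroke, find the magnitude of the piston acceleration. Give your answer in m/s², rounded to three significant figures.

387

ω = 157.7 rad/s
x(θ) = r cosθ + √(L² − r² sin²θ); with ω constant, a = ω²·d²x/dθ².
d²x/dθ² = −r cosθ − r²(cos2θ)/√u − r⁴ sin²2θ/(4u^{3/2}),  u = L² − r² sin²θ = 0.0019807 m².
Substituting r = 0.016 m, L = 0.0454 m, θ = 34.1°: d²x/dθ² = -0.015545 m.
a = ω²·d²x/dθ² = (157.7)²·(-0.015545) = -386.5 m/s²;  |a| = 386.5 m/s².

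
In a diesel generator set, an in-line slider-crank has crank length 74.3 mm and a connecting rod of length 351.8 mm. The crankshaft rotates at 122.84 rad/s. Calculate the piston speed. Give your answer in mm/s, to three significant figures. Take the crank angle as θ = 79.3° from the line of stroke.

ω = 122.8 rad/s
For an in-line slider-crank, x = r cosθ + √(L² − r² sin²θ), so v = −rω sinθ·[1 + r cosθ/√(L² − r² sin²θ)].
With r = 0.0743 m, L = 0.3518 m, θ = 79.3°: √(L² − r² sin²θ) = 0.34414 m.
v = −0.0743·122.8·0.98261·[1 + 0.0743·0.18567/0.34414] = -9.3278 m/s.
|v| = 9.3278 m/s = 9327.8 mm/s.

9330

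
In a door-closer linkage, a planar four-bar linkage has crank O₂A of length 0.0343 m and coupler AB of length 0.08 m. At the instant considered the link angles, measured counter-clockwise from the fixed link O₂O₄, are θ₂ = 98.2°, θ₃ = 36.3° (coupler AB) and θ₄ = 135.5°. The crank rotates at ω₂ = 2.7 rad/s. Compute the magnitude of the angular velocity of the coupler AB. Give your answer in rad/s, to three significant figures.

ω₂ = 2.7 rad/s
Differentiating the loop-closure r₂e^{iθ₂}+r₃e^{iθ₃}=r₁+r₄e^{iθ₄} gives r₂ω₂e^{iθ₂}+r₃ω₃e^{iθ₃}=r₄ω₄e^{iθ₄}.
Eliminating the other unknown: ω₃ = r₂ω₂ sin(θ₄−θ₂) / [r₃ sin(θ₃−θ₄)].
Numerator sine = +0.60599; denominator sine = -0.98714.
Result = 0.0343·2.7·(+0.60599) / (0.08·(-0.98714)) = -0.71065 rad/s; magnitude 0.71065 rad/s.

0.711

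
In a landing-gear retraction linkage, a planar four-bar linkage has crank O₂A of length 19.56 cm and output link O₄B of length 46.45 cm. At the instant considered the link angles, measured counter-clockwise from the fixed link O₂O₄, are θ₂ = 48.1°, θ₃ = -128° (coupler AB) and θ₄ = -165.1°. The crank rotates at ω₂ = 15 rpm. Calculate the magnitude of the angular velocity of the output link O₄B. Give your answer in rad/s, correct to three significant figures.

ω₂ = 1.571 rad/s (from 15 rpm).
Differentiating the loop-closure r₂e^{iθ₂}+r₃e^{iθ₃}=r₁+r₄e^{iθ₄} gives r₂ω₂e^{iθ₂}+r₃ω₃e^{iθ₃}=r₄ω₄e^{iθ₄}.
Eliminating the other unknown: ω₄ = r₂ω₂ sin(θ₂−θ₃) / [r₄ sin(θ₄−θ₃)].
Numerator sine = +0.06802; denominator sine = -0.60321.
Result = 0.1956·1.571·(+0.06802) / (0.4645·(-0.60321)) = -0.074583 rad/s; magnitude 0.074583 rad/s.

0.0746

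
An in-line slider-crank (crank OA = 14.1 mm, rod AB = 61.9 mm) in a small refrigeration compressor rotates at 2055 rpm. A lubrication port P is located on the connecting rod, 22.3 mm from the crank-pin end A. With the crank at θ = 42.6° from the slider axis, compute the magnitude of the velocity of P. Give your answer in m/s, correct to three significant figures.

2.61

ω = 215.2 rad/s.  Crank-pin speed |V_A| = rω = 3.0343 m/s, perpendicular to OA.
Rod angle: sinφ = −(r/L) sinθ ⇒ φ = -8.869°; ω_rod = −rω cosθ/√(L²−r²sin²θ) = -36.52 rad/s.
V_P = V_A + ω_rod × AP, with AP = 0.0223 m along the rod.
Components: V_Px = −rω sinθ − a·ω_rod·sinφ = -2.1794 m/s;  V_Py = rω cosθ + a·ω_rod·cosφ = +1.4289 m/s.
|V_P| = √(V_Px² + V_Py²) = 2.6061 m/s.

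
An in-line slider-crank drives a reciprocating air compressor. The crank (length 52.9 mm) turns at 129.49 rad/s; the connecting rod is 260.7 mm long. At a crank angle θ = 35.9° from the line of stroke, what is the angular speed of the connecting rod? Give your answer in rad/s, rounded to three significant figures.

ω = 129.5 rad/s
The rod makes angle φ with the slider axis where L sinφ = r sinθ; differentiating, L cosφ·φ̇ = r ω cosθ.
L cosφ = √(L² − r² sin²θ) = 0.25885 m.
|ω_rod| = r ω |cosθ| / √(L² − r² sin²θ) = 0.0529·129.5·0.81004/0.25885 = 21.437 rad/s.

21.4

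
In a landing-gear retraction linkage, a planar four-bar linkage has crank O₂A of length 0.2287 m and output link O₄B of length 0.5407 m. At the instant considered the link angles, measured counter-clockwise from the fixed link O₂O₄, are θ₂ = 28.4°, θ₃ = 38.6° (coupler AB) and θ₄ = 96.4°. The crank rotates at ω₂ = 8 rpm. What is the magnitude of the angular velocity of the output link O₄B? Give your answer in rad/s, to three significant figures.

ω₂ = 0.8378 rad/s (from 8 rpm).
Differentiating the loop-closure r₂e^{iθ₂}+r₃e^{iθ₃}=r₁+r₄e^{iθ₄} gives r₂ω₂e^{iθ₂}+r₃ω₃e^{iθ₃}=r₄ω₄e^{iθ₄}.
Eliminating the other unknown: ω₄ = r₂ω₂ sin(θ₂−θ₃) / [r₄ sin(θ₄−θ₃)].
Numerator sine = -0.17708; denominator sine = +0.84619.
Result = 0.2287·0.8378·(-0.17708) / (0.5407·(+0.84619)) = -0.074155 rad/s; magnitude 0.074155 rad/s.

0.0742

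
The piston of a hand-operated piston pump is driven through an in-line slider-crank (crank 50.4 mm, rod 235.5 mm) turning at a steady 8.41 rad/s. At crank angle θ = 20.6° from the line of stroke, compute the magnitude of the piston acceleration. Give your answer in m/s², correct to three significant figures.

ω = 8.41 rad/s
x(θ) = r cosθ + √(L² − r² sin²θ); with ω constant, a = ω²·d²x/dθ².
d²x/dθ² = −r cosθ − r²(cos2θ)/√u − r⁴ sin²2θ/(4u^{3/2}),  u = L² − r² sin²θ = 0.0551458 m².
Substituting r = 0.0504 m, L = 0.2355 m, θ = 20.6°: d²x/dθ² = -0.05537 m.
a = ω²·d²x/dθ² = (8.41)²·(-0.05537) = -3.9162 m/s²;  |a| = 3.9162 m/s².

3.92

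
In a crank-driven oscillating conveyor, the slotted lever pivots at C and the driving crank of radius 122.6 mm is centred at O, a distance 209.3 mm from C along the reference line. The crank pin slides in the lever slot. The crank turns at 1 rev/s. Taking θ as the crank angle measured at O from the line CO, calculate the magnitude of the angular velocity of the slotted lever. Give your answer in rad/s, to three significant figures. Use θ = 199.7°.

ω = 6.283 rad/s (from 1 rev/s).
Crank pin A relative to C: A = (d + r cosθ, r sinθ); lever angle φ = atan2(r sinθ, d + r cosθ).
Differentiating tanφ: φ̇ = rω(d cosθ + r)/(d² + r² + 2dr cosθ).
d² + r² + 2dr cosθ = |CA|² = 0.0105206 m²;  d cosθ + r = -0.07445 m.
|ω_lever| = |0.1226·6.283·-0.07445| / 0.0105206 = 5.4512 rad/s.

5.45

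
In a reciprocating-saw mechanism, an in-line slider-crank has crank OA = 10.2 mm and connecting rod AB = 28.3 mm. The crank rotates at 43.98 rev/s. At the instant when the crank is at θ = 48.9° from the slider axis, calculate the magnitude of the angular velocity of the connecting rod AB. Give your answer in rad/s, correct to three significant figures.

ω = 276.3 rad/s (converted from 43.98 rev/s).
The rod makes angle φ with the slider axis where L sinφ = r sinθ; differentiating, L cosφ·φ̇ = r ω cosθ.
L cosφ = √(L² − r² sin²θ) = 0.027236 m.
|ω_rod| = r ω |cosθ| / √(L² − r² sin²θ) = 0.0102·276.3·0.65738/0.027236 = 68.03 rad/s.

68.0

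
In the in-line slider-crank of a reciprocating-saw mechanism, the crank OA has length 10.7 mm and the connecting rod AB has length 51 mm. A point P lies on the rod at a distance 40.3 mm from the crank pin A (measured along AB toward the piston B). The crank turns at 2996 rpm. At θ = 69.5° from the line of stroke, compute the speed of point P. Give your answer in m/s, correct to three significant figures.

3.34

ω = 313.7 rad/s.  Crank-pin speed |V_A| = rω = 3.357 m/s, perpendicular to OA.
Rod angle: sinφ = −(r/L) sinθ ⇒ φ = -11.333°; ω_rod = −rω cosθ/√(L²−r²sin²θ) = -23.51 rad/s.
V_P = V_A + ω_rod × AP, with AP = 0.0403 m along the rod.
Components: V_Px = −rω sinθ − a·ω_rod·sinφ = -3.3306 m/s;  V_Py = rω cosθ + a·ω_rod·cosφ = +0.24666 m/s.
|V_P| = √(V_Px² + V_Py²) = 3.3397 m/s.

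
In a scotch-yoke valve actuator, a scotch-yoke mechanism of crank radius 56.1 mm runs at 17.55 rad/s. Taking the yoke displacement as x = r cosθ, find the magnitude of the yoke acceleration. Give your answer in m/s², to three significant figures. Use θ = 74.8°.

ω = 17.55 rad/s
x = r cosθ ⇒ ẍ = −rω² cosθ (ω constant).
|a| = rω²|cosθ| = 0.0561·(17.55)²·|cos 74.8°| = 4.5304 m/s².

4.53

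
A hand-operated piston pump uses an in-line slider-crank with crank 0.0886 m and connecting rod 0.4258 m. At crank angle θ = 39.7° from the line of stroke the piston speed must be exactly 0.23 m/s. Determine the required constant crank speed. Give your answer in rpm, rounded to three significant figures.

For an in-line slider-crank, |v_piston| = rω|sinθ|·[1 + r cosθ/√(L² − r² sin²θ)].
With r = 0.0886 m, L = 0.4258 m, θ = 39.7°: the bracketed kinematic factor |dx/dθ| = 0.065737 m.
ω = v/|dx/dθ| = 0.23/0.065737 = 3.4988 rad/s.
N = 60ω/(2π) = 33.411 rpm.

33.4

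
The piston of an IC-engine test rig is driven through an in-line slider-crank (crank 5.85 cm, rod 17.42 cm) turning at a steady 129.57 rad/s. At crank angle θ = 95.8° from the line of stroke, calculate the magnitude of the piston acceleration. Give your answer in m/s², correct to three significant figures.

442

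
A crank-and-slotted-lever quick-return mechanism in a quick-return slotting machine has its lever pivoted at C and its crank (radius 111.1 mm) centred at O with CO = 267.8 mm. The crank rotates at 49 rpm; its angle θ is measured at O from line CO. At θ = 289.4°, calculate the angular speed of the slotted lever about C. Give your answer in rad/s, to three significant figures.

1.10

ω = 5.131 rad/s (from 49 rpm).
Crank pin A relative to C: A = (d + r cosθ, r sinθ); lever angle φ = atan2(r sinθ, d + r cosθ).
Differentiating tanφ: φ̇ = rω(d cosθ + r)/(d² + r² + 2dr cosθ).
d² + r² + 2dr cosθ = |CA|² = 0.103825 m²;  d cosθ + r = +0.20005 m.
|ω_lever| = |0.1111·5.131·+0.20005| / 0.103825 = 1.0984 rad/s.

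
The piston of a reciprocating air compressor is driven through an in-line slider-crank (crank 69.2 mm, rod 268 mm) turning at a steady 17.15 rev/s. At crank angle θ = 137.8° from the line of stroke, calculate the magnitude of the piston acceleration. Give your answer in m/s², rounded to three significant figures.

571

ω = 2π·17.1 = 107.8 rad/s
x(θ) = r cosθ + √(L² − r² sin²θ); with ω constant, a = ω²·d²x/dθ².
d²x/dθ² = −r cosθ − r²(cos2θ)/√u − r⁴ sin²2θ/(4u^{3/2}),  u = L² − r² sin²θ = 0.0696633 m².
Substituting r = 0.0692 m, L = 0.268 m, θ = 137.8°: d²x/dθ² = +0.049184 m.
a = ω²·d²x/dθ² = (107.8)²·(+0.049184) = +571.1 m/s²;  |a| = 571.1 m/s².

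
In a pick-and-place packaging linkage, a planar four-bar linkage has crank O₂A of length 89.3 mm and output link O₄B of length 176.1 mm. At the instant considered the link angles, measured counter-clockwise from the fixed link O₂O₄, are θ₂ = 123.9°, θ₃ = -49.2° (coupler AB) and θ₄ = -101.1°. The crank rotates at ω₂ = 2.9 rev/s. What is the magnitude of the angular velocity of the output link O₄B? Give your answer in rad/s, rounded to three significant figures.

ω₂ = 18.22 rad/s (from 2.9 rev/s).
Differentiating the loop-closure r₂e^{iθ₂}+r₃e^{iθ₃}=r₁+r₄e^{iθ₄} gives r₂ω₂e^{iθ₂}+r₃ω₃e^{iθ₃}=r₄ω₄e^{iθ₄}.
Eliminating the other unknown: ω₄ = r₂ω₂ sin(θ₂−θ₃) / [r₄ sin(θ₄−θ₃)].
Numerator sine = +0.12014; denominator sine = -0.78694.
Result = 0.0893·18.22·(+0.12014) / (0.1761·(-0.78694)) = -1.4106 rad/s; magnitude 1.4106 rad/s.

1.41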